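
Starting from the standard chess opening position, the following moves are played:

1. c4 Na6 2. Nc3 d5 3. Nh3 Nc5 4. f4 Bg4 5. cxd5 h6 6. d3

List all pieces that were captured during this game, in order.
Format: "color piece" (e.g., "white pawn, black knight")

Tracking captures:
  cxd5: captured black pawn

black pawn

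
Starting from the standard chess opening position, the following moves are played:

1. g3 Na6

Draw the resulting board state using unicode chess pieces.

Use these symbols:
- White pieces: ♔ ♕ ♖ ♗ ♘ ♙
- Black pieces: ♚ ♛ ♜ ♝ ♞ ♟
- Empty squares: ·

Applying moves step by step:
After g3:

♜ ♞ ♝ ♛ ♚ ♝ ♞ ♜
♟ ♟ ♟ ♟ ♟ ♟ ♟ ♟
· · · · · · · ·
· · · · · · · ·
· · · · · · · ·
· · · · · · ♙ ·
♙ ♙ ♙ ♙ ♙ ♙ · ♙
♖ ♘ ♗ ♕ ♔ ♗ ♘ ♖


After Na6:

♜ · ♝ ♛ ♚ ♝ ♞ ♜
♟ ♟ ♟ ♟ ♟ ♟ ♟ ♟
♞ · · · · · · ·
· · · · · · · ·
· · · · · · · ·
· · · · · · ♙ ·
♙ ♙ ♙ ♙ ♙ ♙ · ♙
♖ ♘ ♗ ♕ ♔ ♗ ♘ ♖



  a b c d e f g h
  ─────────────────
8│♜ · ♝ ♛ ♚ ♝ ♞ ♜│8
7│♟ ♟ ♟ ♟ ♟ ♟ ♟ ♟│7
6│♞ · · · · · · ·│6
5│· · · · · · · ·│5
4│· · · · · · · ·│4
3│· · · · · · ♙ ·│3
2│♙ ♙ ♙ ♙ ♙ ♙ · ♙│2
1│♖ ♘ ♗ ♕ ♔ ♗ ♘ ♖│1
  ─────────────────
  a b c d e f g h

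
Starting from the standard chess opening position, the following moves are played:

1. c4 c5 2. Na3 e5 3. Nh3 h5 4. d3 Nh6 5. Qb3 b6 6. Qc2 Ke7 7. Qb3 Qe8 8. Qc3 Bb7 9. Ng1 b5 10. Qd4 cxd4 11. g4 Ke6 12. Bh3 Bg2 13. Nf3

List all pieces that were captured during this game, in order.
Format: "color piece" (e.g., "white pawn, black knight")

Tracking captures:
  cxd4: captured white queen

white queen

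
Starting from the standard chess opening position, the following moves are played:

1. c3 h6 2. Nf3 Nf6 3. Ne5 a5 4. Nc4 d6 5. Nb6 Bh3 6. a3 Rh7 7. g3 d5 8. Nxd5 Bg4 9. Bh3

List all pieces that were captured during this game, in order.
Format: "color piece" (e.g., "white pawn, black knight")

Tracking captures:
  Nxd5: captured black pawn

black pawn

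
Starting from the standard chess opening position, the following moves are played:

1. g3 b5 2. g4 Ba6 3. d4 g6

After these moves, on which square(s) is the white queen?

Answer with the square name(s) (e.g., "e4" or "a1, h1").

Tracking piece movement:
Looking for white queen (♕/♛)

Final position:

  a b c d e f g h
  ─────────────────
8│♜ ♞ · ♛ ♚ ♝ ♞ ♜│8
7│♟ · ♟ ♟ ♟ ♟ · ♟│7
6│♝ · · · · · ♟ ·│6
5│· ♟ · · · · · ·│5
4│· · · ♙ · · ♙ ·│4
3│· · · · · · · ·│3
2│♙ ♙ ♙ · ♙ ♙ · ♙│2
1│♖ ♘ ♗ ♕ ♔ ♗ ♘ ♖│1
  ─────────────────
  a b c d e f g h


d1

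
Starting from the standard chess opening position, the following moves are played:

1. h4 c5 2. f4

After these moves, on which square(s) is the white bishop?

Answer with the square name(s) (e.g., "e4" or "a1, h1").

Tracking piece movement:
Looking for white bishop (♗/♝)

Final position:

  a b c d e f g h
  ─────────────────
8│♜ ♞ ♝ ♛ ♚ ♝ ♞ ♜│8
7│♟ ♟ · ♟ ♟ ♟ ♟ ♟│7
6│· · · · · · · ·│6
5│· · ♟ · · · · ·│5
4│· · · · · ♙ · ♙│4
3│· · · · · · · ·│3
2│♙ ♙ ♙ ♙ ♙ · ♙ ·│2
1│♖ ♘ ♗ ♕ ♔ ♗ ♘ ♖│1
  ─────────────────
  a b c d e f g h


c1, f1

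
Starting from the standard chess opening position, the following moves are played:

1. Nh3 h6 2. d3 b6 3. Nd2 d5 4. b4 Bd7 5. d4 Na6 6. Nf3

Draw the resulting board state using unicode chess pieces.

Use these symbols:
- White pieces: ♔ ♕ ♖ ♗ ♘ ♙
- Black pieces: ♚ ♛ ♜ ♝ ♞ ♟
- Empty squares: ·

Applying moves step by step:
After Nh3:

♜ ♞ ♝ ♛ ♚ ♝ ♞ ♜
♟ ♟ ♟ ♟ ♟ ♟ ♟ ♟
· · · · · · · ·
· · · · · · · ·
· · · · · · · ·
· · · · · · · ♘
♙ ♙ ♙ ♙ ♙ ♙ ♙ ♙
♖ ♘ ♗ ♕ ♔ ♗ · ♖


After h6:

♜ ♞ ♝ ♛ ♚ ♝ ♞ ♜
♟ ♟ ♟ ♟ ♟ ♟ ♟ ·
· · · · · · · ♟
· · · · · · · ·
· · · · · · · ·
· · · · · · · ♘
♙ ♙ ♙ ♙ ♙ ♙ ♙ ♙
♖ ♘ ♗ ♕ ♔ ♗ · ♖


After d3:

♜ ♞ ♝ ♛ ♚ ♝ ♞ ♜
♟ ♟ ♟ ♟ ♟ ♟ ♟ ·
· · · · · · · ♟
· · · · · · · ·
· · · · · · · ·
· · · ♙ · · · ♘
♙ ♙ ♙ · ♙ ♙ ♙ ♙
♖ ♘ ♗ ♕ ♔ ♗ · ♖


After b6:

♜ ♞ ♝ ♛ ♚ ♝ ♞ ♜
♟ · ♟ ♟ ♟ ♟ ♟ ·
· ♟ · · · · · ♟
· · · · · · · ·
· · · · · · · ·
· · · ♙ · · · ♘
♙ ♙ ♙ · ♙ ♙ ♙ ♙
♖ ♘ ♗ ♕ ♔ ♗ · ♖


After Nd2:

♜ ♞ ♝ ♛ ♚ ♝ ♞ ♜
♟ · ♟ ♟ ♟ ♟ ♟ ·
· ♟ · · · · · ♟
· · · · · · · ·
· · · · · · · ·
· · · ♙ · · · ♘
♙ ♙ ♙ ♘ ♙ ♙ ♙ ♙
♖ · ♗ ♕ ♔ ♗ · ♖


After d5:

♜ ♞ ♝ ♛ ♚ ♝ ♞ ♜
♟ · ♟ · ♟ ♟ ♟ ·
· ♟ · · · · · ♟
· · · ♟ · · · ·
· · · · · · · ·
· · · ♙ · · · ♘
♙ ♙ ♙ ♘ ♙ ♙ ♙ ♙
♖ · ♗ ♕ ♔ ♗ · ♖


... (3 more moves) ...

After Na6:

♜ · · ♛ ♚ ♝ ♞ ♜
♟ · ♟ ♝ ♟ ♟ ♟ ·
♞ ♟ · · · · · ♟
· · · ♟ · · · ·
· ♙ · ♙ · · · ·
· · · · · · · ♘
♙ · ♙ ♘ ♙ ♙ ♙ ♙
♖ · ♗ ♕ ♔ ♗ · ♖


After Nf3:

♜ · · ♛ ♚ ♝ ♞ ♜
♟ · ♟ ♝ ♟ ♟ ♟ ·
♞ ♟ · · · · · ♟
· · · ♟ · · · ·
· ♙ · ♙ · · · ·
· · · · · ♘ · ♘
♙ · ♙ · ♙ ♙ ♙ ♙
♖ · ♗ ♕ ♔ ♗ · ♖



  a b c d e f g h
  ─────────────────
8│♜ · · ♛ ♚ ♝ ♞ ♜│8
7│♟ · ♟ ♝ ♟ ♟ ♟ ·│7
6│♞ ♟ · · · · · ♟│6
5│· · · ♟ · · · ·│5
4│· ♙ · ♙ · · · ·│4
3│· · · · · ♘ · ♘│3
2│♙ · ♙ · ♙ ♙ ♙ ♙│2
1│♖ · ♗ ♕ ♔ ♗ · ♖│1
  ─────────────────
  a b c d e f g h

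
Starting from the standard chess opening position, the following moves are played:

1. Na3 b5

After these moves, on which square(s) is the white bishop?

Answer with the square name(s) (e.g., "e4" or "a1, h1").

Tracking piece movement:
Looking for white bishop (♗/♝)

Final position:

  a b c d e f g h
  ─────────────────
8│♜ ♞ ♝ ♛ ♚ ♝ ♞ ♜│8
7│♟ · ♟ ♟ ♟ ♟ ♟ ♟│7
6│· · · · · · · ·│6
5│· ♟ · · · · · ·│5
4│· · · · · · · ·│4
3│♘ · · · · · · ·│3
2│♙ ♙ ♙ ♙ ♙ ♙ ♙ ♙│2
1│♖ · ♗ ♕ ♔ ♗ ♘ ♖│1
  ─────────────────
  a b c d e f g h


c1, f1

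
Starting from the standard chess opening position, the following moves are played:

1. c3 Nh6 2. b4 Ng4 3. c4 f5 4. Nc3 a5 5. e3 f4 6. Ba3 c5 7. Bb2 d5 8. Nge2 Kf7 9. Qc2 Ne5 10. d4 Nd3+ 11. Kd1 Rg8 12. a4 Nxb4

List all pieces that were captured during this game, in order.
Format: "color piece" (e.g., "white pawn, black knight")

Tracking captures:
  Nxb4: captured white pawn

white pawn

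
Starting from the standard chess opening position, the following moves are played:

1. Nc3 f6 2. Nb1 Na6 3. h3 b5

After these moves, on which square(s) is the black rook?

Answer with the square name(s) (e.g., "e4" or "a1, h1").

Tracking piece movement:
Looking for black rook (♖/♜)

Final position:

  a b c d e f g h
  ─────────────────
8│♜ · ♝ ♛ ♚ ♝ ♞ ♜│8
7│♟ · ♟ ♟ ♟ · ♟ ♟│7
6│♞ · · · · ♟ · ·│6
5│· ♟ · · · · · ·│5
4│· · · · · · · ·│4
3│· · · · · · · ♙│3
2│♙ ♙ ♙ ♙ ♙ ♙ ♙ ·│2
1│♖ ♘ ♗ ♕ ♔ ♗ ♘ ♖│1
  ─────────────────
  a b c d e f g h


a8, h8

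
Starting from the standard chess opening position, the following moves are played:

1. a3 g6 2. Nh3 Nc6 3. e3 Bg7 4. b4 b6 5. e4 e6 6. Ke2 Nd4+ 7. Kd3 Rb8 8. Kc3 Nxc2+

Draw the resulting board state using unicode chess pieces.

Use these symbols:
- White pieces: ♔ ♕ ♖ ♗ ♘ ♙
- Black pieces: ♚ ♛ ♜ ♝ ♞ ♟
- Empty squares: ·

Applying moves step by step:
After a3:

♜ ♞ ♝ ♛ ♚ ♝ ♞ ♜
♟ ♟ ♟ ♟ ♟ ♟ ♟ ♟
· · · · · · · ·
· · · · · · · ·
· · · · · · · ·
♙ · · · · · · ·
· ♙ ♙ ♙ ♙ ♙ ♙ ♙
♖ ♘ ♗ ♕ ♔ ♗ ♘ ♖


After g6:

♜ ♞ ♝ ♛ ♚ ♝ ♞ ♜
♟ ♟ ♟ ♟ ♟ ♟ · ♟
· · · · · · ♟ ·
· · · · · · · ·
· · · · · · · ·
♙ · · · · · · ·
· ♙ ♙ ♙ ♙ ♙ ♙ ♙
♖ ♘ ♗ ♕ ♔ ♗ ♘ ♖


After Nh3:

♜ ♞ ♝ ♛ ♚ ♝ ♞ ♜
♟ ♟ ♟ ♟ ♟ ♟ · ♟
· · · · · · ♟ ·
· · · · · · · ·
· · · · · · · ·
♙ · · · · · · ♘
· ♙ ♙ ♙ ♙ ♙ ♙ ♙
♖ ♘ ♗ ♕ ♔ ♗ · ♖


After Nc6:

♜ · ♝ ♛ ♚ ♝ ♞ ♜
♟ ♟ ♟ ♟ ♟ ♟ · ♟
· · ♞ · · · ♟ ·
· · · · · · · ·
· · · · · · · ·
♙ · · · · · · ♘
· ♙ ♙ ♙ ♙ ♙ ♙ ♙
♖ ♘ ♗ ♕ ♔ ♗ · ♖


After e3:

♜ · ♝ ♛ ♚ ♝ ♞ ♜
♟ ♟ ♟ ♟ ♟ ♟ · ♟
· · ♞ · · · ♟ ·
· · · · · · · ·
· · · · · · · ·
♙ · · · ♙ · · ♘
· ♙ ♙ ♙ · ♙ ♙ ♙
♖ ♘ ♗ ♕ ♔ ♗ · ♖


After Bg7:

♜ · ♝ ♛ ♚ · ♞ ♜
♟ ♟ ♟ ♟ ♟ ♟ ♝ ♟
· · ♞ · · · ♟ ·
· · · · · · · ·
· · · · · · · ·
♙ · · · ♙ · · ♘
· ♙ ♙ ♙ · ♙ ♙ ♙
♖ ♘ ♗ ♕ ♔ ♗ · ♖


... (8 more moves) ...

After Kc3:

· ♜ ♝ ♛ ♚ · ♞ ♜
♟ · ♟ ♟ · ♟ ♝ ♟
· ♟ · · ♟ · ♟ ·
· · · · · · · ·
· ♙ · ♞ ♙ · · ·
♙ · ♔ · · · · ♘
· · ♙ ♙ · ♙ ♙ ♙
♖ ♘ ♗ ♕ · ♗ · ♖


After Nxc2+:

· ♜ ♝ ♛ ♚ · ♞ ♜
♟ · ♟ ♟ · ♟ ♝ ♟
· ♟ · · ♟ · ♟ ·
· · · · · · · ·
· ♙ · · ♙ · · ·
♙ · ♔ · · · · ♘
· · ♞ ♙ · ♙ ♙ ♙
♖ ♘ ♗ ♕ · ♗ · ♖



  a b c d e f g h
  ─────────────────
8│· ♜ ♝ ♛ ♚ · ♞ ♜│8
7│♟ · ♟ ♟ · ♟ ♝ ♟│7
6│· ♟ · · ♟ · ♟ ·│6
5│· · · · · · · ·│5
4│· ♙ · · ♙ · · ·│4
3│♙ · ♔ · · · · ♘│3
2│· · ♞ ♙ · ♙ ♙ ♙│2
1│♖ ♘ ♗ ♕ · ♗ · ♖│1
  ─────────────────
  a b c d e f g h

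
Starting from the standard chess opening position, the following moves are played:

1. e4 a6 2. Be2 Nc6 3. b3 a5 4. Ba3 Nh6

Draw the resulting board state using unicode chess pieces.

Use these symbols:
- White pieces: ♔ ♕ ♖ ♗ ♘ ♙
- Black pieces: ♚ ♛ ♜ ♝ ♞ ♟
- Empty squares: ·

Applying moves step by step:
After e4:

♜ ♞ ♝ ♛ ♚ ♝ ♞ ♜
♟ ♟ ♟ ♟ ♟ ♟ ♟ ♟
· · · · · · · ·
· · · · · · · ·
· · · · ♙ · · ·
· · · · · · · ·
♙ ♙ ♙ ♙ · ♙ ♙ ♙
♖ ♘ ♗ ♕ ♔ ♗ ♘ ♖


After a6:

♜ ♞ ♝ ♛ ♚ ♝ ♞ ♜
· ♟ ♟ ♟ ♟ ♟ ♟ ♟
♟ · · · · · · ·
· · · · · · · ·
· · · · ♙ · · ·
· · · · · · · ·
♙ ♙ ♙ ♙ · ♙ ♙ ♙
♖ ♘ ♗ ♕ ♔ ♗ ♘ ♖


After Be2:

♜ ♞ ♝ ♛ ♚ ♝ ♞ ♜
· ♟ ♟ ♟ ♟ ♟ ♟ ♟
♟ · · · · · · ·
· · · · · · · ·
· · · · ♙ · · ·
· · · · · · · ·
♙ ♙ ♙ ♙ ♗ ♙ ♙ ♙
♖ ♘ ♗ ♕ ♔ · ♘ ♖


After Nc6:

♜ · ♝ ♛ ♚ ♝ ♞ ♜
· ♟ ♟ ♟ ♟ ♟ ♟ ♟
♟ · ♞ · · · · ·
· · · · · · · ·
· · · · ♙ · · ·
· · · · · · · ·
♙ ♙ ♙ ♙ ♗ ♙ ♙ ♙
♖ ♘ ♗ ♕ ♔ · ♘ ♖


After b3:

♜ · ♝ ♛ ♚ ♝ ♞ ♜
· ♟ ♟ ♟ ♟ ♟ ♟ ♟
♟ · ♞ · · · · ·
· · · · · · · ·
· · · · ♙ · · ·
· ♙ · · · · · ·
♙ · ♙ ♙ ♗ ♙ ♙ ♙
♖ ♘ ♗ ♕ ♔ · ♘ ♖


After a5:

♜ · ♝ ♛ ♚ ♝ ♞ ♜
· ♟ ♟ ♟ ♟ ♟ ♟ ♟
· · ♞ · · · · ·
♟ · · · · · · ·
· · · · ♙ · · ·
· ♙ · · · · · ·
♙ · ♙ ♙ ♗ ♙ ♙ ♙
♖ ♘ ♗ ♕ ♔ · ♘ ♖


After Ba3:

♜ · ♝ ♛ ♚ ♝ ♞ ♜
· ♟ ♟ ♟ ♟ ♟ ♟ ♟
· · ♞ · · · · ·
♟ · · · · · · ·
· · · · ♙ · · ·
♗ ♙ · · · · · ·
♙ · ♙ ♙ ♗ ♙ ♙ ♙
♖ ♘ · ♕ ♔ · ♘ ♖


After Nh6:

♜ · ♝ ♛ ♚ ♝ · ♜
· ♟ ♟ ♟ ♟ ♟ ♟ ♟
· · ♞ · · · · ♞
♟ · · · · · · ·
· · · · ♙ · · ·
♗ ♙ · · · · · ·
♙ · ♙ ♙ ♗ ♙ ♙ ♙
♖ ♘ · ♕ ♔ · ♘ ♖



  a b c d e f g h
  ─────────────────
8│♜ · ♝ ♛ ♚ ♝ · ♜│8
7│· ♟ ♟ ♟ ♟ ♟ ♟ ♟│7
6│· · ♞ · · · · ♞│6
5│♟ · · · · · · ·│5
4│· · · · ♙ · · ·│4
3│♗ ♙ · · · · · ·│3
2│♙ · ♙ ♙ ♗ ♙ ♙ ♙│2
1│♖ ♘ · ♕ ♔ · ♘ ♖│1
  ─────────────────
  a b c d e f g h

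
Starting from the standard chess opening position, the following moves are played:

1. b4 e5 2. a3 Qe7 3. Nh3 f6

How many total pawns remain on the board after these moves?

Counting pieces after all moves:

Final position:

  a b c d e f g h
  ─────────────────
8│♜ ♞ ♝ · ♚ ♝ ♞ ♜│8
7│♟ ♟ ♟ ♟ ♛ · ♟ ♟│7
6│· · · · · ♟ · ·│6
5│· · · · ♟ · · ·│5
4│· ♙ · · · · · ·│4
3│♙ · · · · · · ♘│3
2│· · ♙ ♙ ♙ ♙ ♙ ♙│2
1│♖ ♘ ♗ ♕ ♔ ♗ · ♖│1
  ─────────────────
  a b c d e f g h


16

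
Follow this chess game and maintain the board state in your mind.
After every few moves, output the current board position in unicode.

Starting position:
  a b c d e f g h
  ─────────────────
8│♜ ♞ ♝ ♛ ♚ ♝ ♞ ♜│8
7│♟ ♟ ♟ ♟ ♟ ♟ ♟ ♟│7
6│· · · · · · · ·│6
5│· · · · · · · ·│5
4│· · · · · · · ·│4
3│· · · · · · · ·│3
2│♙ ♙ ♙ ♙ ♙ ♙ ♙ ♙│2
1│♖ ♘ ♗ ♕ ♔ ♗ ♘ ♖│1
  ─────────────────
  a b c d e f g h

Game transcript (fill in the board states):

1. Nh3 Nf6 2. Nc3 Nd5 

  a b c d e f g h
  ─────────────────
8│♜ ♞ ♝ ♛ ♚ ♝ · ♜│8
7│♟ ♟ ♟ ♟ ♟ ♟ ♟ ♟│7
6│· · · · · · · ·│6
5│· · · ♞ · · · ·│5
4│· · · · · · · ·│4
3│· · ♘ · · · · ♘│3
2│♙ ♙ ♙ ♙ ♙ ♙ ♙ ♙│2
1│♖ · ♗ ♕ ♔ ♗ · ♖│1
  ─────────────────
  a b c d e f g h

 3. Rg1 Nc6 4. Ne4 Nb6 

  a b c d e f g h
  ─────────────────
8│♜ · ♝ ♛ ♚ ♝ · ♜│8
7│♟ ♟ ♟ ♟ ♟ ♟ ♟ ♟│7
6│· ♞ ♞ · · · · ·│6
5│· · · · · · · ·│5
4│· · · · ♘ · · ·│4
3│· · · · · · · ♘│3
2│♙ ♙ ♙ ♙ ♙ ♙ ♙ ♙│2
1│♖ · ♗ ♕ ♔ ♗ ♖ ·│1
  ─────────────────
  a b c d e f g h

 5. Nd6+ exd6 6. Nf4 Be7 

  a b c d e f g h
  ─────────────────
8│♜ · ♝ ♛ ♚ · · ♜│8
7│♟ ♟ ♟ ♟ ♝ ♟ ♟ ♟│7
6│· ♞ ♞ ♟ · · · ·│6
5│· · · · · · · ·│5
4│· · · · · ♘ · ·│4
3│· · · · · · · ·│3
2│♙ ♙ ♙ ♙ ♙ ♙ ♙ ♙│2
1│♖ · ♗ ♕ ♔ ♗ ♖ ·│1
  ─────────────────
  a b c d e f g h

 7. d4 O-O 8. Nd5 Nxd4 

  a b c d e f g h
  ─────────────────
8│♜ · ♝ ♛ · ♜ ♚ ·│8
7│♟ ♟ ♟ ♟ ♝ ♟ ♟ ♟│7
6│· ♞ · ♟ · · · ·│6
5│· · · ♘ · · · ·│5
4│· · · ♞ · · · ·│4
3│· · · · · · · ·│3
2│♙ ♙ ♙ · ♙ ♙ ♙ ♙│2
1│♖ · ♗ ♕ ♔ ♗ ♖ ·│1
  ─────────────────
  a b c d e f g h

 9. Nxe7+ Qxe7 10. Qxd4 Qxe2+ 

  a b c d e f g h
  ─────────────────
8│♜ · ♝ · · ♜ ♚ ·│8
7│♟ ♟ ♟ ♟ · ♟ ♟ ♟│7
6│· ♞ · ♟ · · · ·│6
5│· · · · · · · ·│5
4│· · · ♕ · · · ·│4
3│· · · · · · · ·│3
2│♙ ♙ ♙ · ♛ ♙ ♙ ♙│2
1│♖ · ♗ · ♔ ♗ ♖ ·│1
  ─────────────────
  a b c d e f g h



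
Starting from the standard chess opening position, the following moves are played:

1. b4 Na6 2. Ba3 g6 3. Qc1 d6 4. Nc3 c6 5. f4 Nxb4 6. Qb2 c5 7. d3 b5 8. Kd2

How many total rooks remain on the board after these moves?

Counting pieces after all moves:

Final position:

  a b c d e f g h
  ─────────────────
8│♜ · ♝ ♛ ♚ ♝ ♞ ♜│8
7│♟ · · · ♟ ♟ · ♟│7
6│· · · ♟ · · ♟ ·│6
5│· ♟ ♟ · · · · ·│5
4│· ♞ · · · ♙ · ·│4
3│♗ · ♘ ♙ · · · ·│3
2│♙ ♕ ♙ ♔ ♙ · ♙ ♙│2
1│♖ · · · · ♗ ♘ ♖│1
  ─────────────────
  a b c d e f g h


4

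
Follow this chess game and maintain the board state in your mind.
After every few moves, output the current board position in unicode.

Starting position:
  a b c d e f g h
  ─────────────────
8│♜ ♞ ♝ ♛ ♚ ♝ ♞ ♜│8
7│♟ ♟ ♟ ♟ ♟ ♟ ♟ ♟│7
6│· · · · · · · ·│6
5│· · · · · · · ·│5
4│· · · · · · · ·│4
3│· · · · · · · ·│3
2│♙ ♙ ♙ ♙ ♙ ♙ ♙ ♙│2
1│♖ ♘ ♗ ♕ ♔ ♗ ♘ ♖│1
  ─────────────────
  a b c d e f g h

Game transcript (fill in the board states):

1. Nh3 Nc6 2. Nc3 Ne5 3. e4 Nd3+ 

  a b c d e f g h
  ─────────────────
8│♜ · ♝ ♛ ♚ ♝ ♞ ♜│8
7│♟ ♟ ♟ ♟ ♟ ♟ ♟ ♟│7
6│· · · · · · · ·│6
5│· · · · · · · ·│5
4│· · · · ♙ · · ·│4
3│· · ♘ ♞ · · · ♘│3
2│♙ ♙ ♙ ♙ · ♙ ♙ ♙│2
1│♖ · ♗ ♕ ♔ ♗ · ♖│1
  ─────────────────
  a b c d e f g h

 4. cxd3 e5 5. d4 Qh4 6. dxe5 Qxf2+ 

  a b c d e f g h
  ─────────────────
8│♜ · ♝ · ♚ ♝ ♞ ♜│8
7│♟ ♟ ♟ ♟ · ♟ ♟ ♟│7
6│· · · · · · · ·│6
5│· · · · ♙ · · ·│5
4│· · · · ♙ · · ·│4
3│· · ♘ · · · · ♘│3
2│♙ ♙ · ♙ · ♛ ♙ ♙│2
1│♖ · ♗ ♕ ♔ ♗ · ♖│1
  ─────────────────
  a b c d e f g h

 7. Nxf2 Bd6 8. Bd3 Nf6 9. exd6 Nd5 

  a b c d e f g h
  ─────────────────
8│♜ · ♝ · ♚ · · ♜│8
7│♟ ♟ ♟ ♟ · ♟ ♟ ♟│7
6│· · · ♙ · · · ·│6
5│· · · ♞ · · · ·│5
4│· · · · ♙ · · ·│4
3│· · ♘ ♗ · · · ·│3
2│♙ ♙ · ♙ · ♘ ♙ ♙│2
1│♖ · ♗ ♕ ♔ · · ♖│1
  ─────────────────
  a b c d e f g h

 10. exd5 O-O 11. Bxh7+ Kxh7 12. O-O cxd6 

  a b c d e f g h
  ─────────────────
8│♜ · ♝ · · ♜ · ·│8
7│♟ ♟ · ♟ · ♟ ♟ ♚│7
6│· · · ♟ · · · ·│6
5│· · · ♙ · · · ·│5
4│· · · · · · · ·│4
3│· · ♘ · · · · ·│3
2│♙ ♙ · ♙ · ♘ ♙ ♙│2
1│♖ · ♗ ♕ · ♖ ♔ ·│1
  ─────────────────
  a b c d e f g h



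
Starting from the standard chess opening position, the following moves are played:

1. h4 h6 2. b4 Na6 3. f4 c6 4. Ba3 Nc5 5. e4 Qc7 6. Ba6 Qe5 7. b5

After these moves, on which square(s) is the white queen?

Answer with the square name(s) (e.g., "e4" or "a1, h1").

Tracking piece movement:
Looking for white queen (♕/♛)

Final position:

  a b c d e f g h
  ─────────────────
8│♜ · ♝ · ♚ ♝ ♞ ♜│8
7│♟ ♟ · ♟ ♟ ♟ ♟ ·│7
6│♗ · ♟ · · · · ♟│6
5│· ♙ ♞ · ♛ · · ·│5
4│· · · · ♙ ♙ · ♙│4
3│♗ · · · · · · ·│3
2│♙ · ♙ ♙ · · ♙ ·│2
1│♖ ♘ · ♕ ♔ · ♘ ♖│1
  ─────────────────
  a b c d e f g h


d1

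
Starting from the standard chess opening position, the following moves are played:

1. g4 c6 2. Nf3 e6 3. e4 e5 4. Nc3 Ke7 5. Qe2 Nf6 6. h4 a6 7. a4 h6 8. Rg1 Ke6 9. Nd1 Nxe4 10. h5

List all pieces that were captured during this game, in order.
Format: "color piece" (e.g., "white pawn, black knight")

Tracking captures:
  Nxe4: captured white pawn

white pawn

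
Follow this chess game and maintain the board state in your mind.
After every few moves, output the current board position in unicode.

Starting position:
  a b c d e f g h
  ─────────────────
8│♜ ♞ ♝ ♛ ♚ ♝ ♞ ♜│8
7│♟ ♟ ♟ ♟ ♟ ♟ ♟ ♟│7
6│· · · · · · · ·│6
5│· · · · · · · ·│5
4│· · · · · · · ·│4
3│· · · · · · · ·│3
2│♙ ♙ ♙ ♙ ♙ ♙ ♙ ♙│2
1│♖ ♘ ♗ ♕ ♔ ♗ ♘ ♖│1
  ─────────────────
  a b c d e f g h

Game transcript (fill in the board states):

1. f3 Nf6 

  a b c d e f g h
  ─────────────────
8│♜ ♞ ♝ ♛ ♚ ♝ · ♜│8
7│♟ ♟ ♟ ♟ ♟ ♟ ♟ ♟│7
6│· · · · · ♞ · ·│6
5│· · · · · · · ·│5
4│· · · · · · · ·│4
3│· · · · · ♙ · ·│3
2│♙ ♙ ♙ ♙ ♙ · ♙ ♙│2
1│♖ ♘ ♗ ♕ ♔ ♗ ♘ ♖│1
  ─────────────────
  a b c d e f g h

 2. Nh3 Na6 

  a b c d e f g h
  ─────────────────
8│♜ · ♝ ♛ ♚ ♝ · ♜│8
7│♟ ♟ ♟ ♟ ♟ ♟ ♟ ♟│7
6│♞ · · · · ♞ · ·│6
5│· · · · · · · ·│5
4│· · · · · · · ·│4
3│· · · · · ♙ · ♘│3
2│♙ ♙ ♙ ♙ ♙ · ♙ ♙│2
1│♖ ♘ ♗ ♕ ♔ ♗ · ♖│1
  ─────────────────
  a b c d e f g h

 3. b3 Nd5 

  a b c d e f g h
  ─────────────────
8│♜ · ♝ ♛ ♚ ♝ · ♜│8
7│♟ ♟ ♟ ♟ ♟ ♟ ♟ ♟│7
6│♞ · · · · · · ·│6
5│· · · ♞ · · · ·│5
4│· · · · · · · ·│4
3│· ♙ · · · ♙ · ♘│3
2│♙ · ♙ ♙ ♙ · ♙ ♙│2
1│♖ ♘ ♗ ♕ ♔ ♗ · ♖│1
  ─────────────────
  a b c d e f g h

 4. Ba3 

  a b c d e f g h
  ─────────────────
8│♜ · ♝ ♛ ♚ ♝ · ♜│8
7│♟ ♟ ♟ ♟ ♟ ♟ ♟ ♟│7
6│♞ · · · · · · ·│6
5│· · · ♞ · · · ·│5
4│· · · · · · · ·│4
3│♗ ♙ · · · ♙ · ♘│3
2│♙ · ♙ ♙ ♙ · ♙ ♙│2
1│♖ ♘ · ♕ ♔ ♗ · ♖│1
  ─────────────────
  a b c d e f g h


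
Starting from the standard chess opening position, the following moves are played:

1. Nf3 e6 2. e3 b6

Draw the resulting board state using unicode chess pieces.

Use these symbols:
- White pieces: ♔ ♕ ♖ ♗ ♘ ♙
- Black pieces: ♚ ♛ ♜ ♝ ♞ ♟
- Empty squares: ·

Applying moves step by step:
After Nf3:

♜ ♞ ♝ ♛ ♚ ♝ ♞ ♜
♟ ♟ ♟ ♟ ♟ ♟ ♟ ♟
· · · · · · · ·
· · · · · · · ·
· · · · · · · ·
· · · · · ♘ · ·
♙ ♙ ♙ ♙ ♙ ♙ ♙ ♙
♖ ♘ ♗ ♕ ♔ ♗ · ♖


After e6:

♜ ♞ ♝ ♛ ♚ ♝ ♞ ♜
♟ ♟ ♟ ♟ · ♟ ♟ ♟
· · · · ♟ · · ·
· · · · · · · ·
· · · · · · · ·
· · · · · ♘ · ·
♙ ♙ ♙ ♙ ♙ ♙ ♙ ♙
♖ ♘ ♗ ♕ ♔ ♗ · ♖


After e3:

♜ ♞ ♝ ♛ ♚ ♝ ♞ ♜
♟ ♟ ♟ ♟ · ♟ ♟ ♟
· · · · ♟ · · ·
· · · · · · · ·
· · · · · · · ·
· · · · ♙ ♘ · ·
♙ ♙ ♙ ♙ · ♙ ♙ ♙
♖ ♘ ♗ ♕ ♔ ♗ · ♖


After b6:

♜ ♞ ♝ ♛ ♚ ♝ ♞ ♜
♟ · ♟ ♟ · ♟ ♟ ♟
· ♟ · · ♟ · · ·
· · · · · · · ·
· · · · · · · ·
· · · · ♙ ♘ · ·
♙ ♙ ♙ ♙ · ♙ ♙ ♙
♖ ♘ ♗ ♕ ♔ ♗ · ♖



  a b c d e f g h
  ─────────────────
8│♜ ♞ ♝ ♛ ♚ ♝ ♞ ♜│8
7│♟ · ♟ ♟ · ♟ ♟ ♟│7
6│· ♟ · · ♟ · · ·│6
5│· · · · · · · ·│5
4│· · · · · · · ·│4
3│· · · · ♙ ♘ · ·│3
2│♙ ♙ ♙ ♙ · ♙ ♙ ♙│2
1│♖ ♘ ♗ ♕ ♔ ♗ · ♖│1
  ─────────────────
  a b c d e f g h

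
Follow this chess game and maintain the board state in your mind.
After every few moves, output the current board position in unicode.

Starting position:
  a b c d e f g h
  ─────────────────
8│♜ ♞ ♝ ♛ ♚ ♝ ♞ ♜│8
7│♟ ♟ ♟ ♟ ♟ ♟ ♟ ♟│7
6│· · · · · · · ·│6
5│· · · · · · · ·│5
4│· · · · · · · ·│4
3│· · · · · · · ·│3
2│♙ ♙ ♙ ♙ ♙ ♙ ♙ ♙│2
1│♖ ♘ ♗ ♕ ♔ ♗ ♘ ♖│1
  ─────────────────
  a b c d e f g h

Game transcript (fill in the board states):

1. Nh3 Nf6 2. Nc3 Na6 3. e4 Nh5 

  a b c d e f g h
  ─────────────────
8│♜ · ♝ ♛ ♚ ♝ · ♜│8
7│♟ ♟ ♟ ♟ ♟ ♟ ♟ ♟│7
6│♞ · · · · · · ·│6
5│· · · · · · · ♞│5
4│· · · · ♙ · · ·│4
3│· · ♘ · · · · ♘│3
2│♙ ♙ ♙ ♙ · ♙ ♙ ♙│2
1│♖ · ♗ ♕ ♔ ♗ · ♖│1
  ─────────────────
  a b c d e f g h

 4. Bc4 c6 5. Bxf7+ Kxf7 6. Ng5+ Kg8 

  a b c d e f g h
  ─────────────────
8│♜ · ♝ ♛ · ♝ ♚ ♜│8
7│♟ ♟ · ♟ ♟ · ♟ ♟│7
6│♞ · ♟ · · · · ·│6
5│· · · · · · ♘ ♞│5
4│· · · · ♙ · · ·│4
3│· · ♘ · · · · ·│3
2│♙ ♙ ♙ ♙ · ♙ ♙ ♙│2
1│♖ · ♗ ♕ ♔ · · ♖│1
  ─────────────────
  a b c d e f g h

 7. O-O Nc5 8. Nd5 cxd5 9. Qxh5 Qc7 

  a b c d e f g h
  ─────────────────
8│♜ · ♝ · · ♝ ♚ ♜│8
7│♟ ♟ ♛ ♟ ♟ · ♟ ♟│7
6│· · · · · · · ·│6
5│· · ♞ ♟ · · ♘ ♕│5
4│· · · · ♙ · · ·│4
3│· · · · · · · ·│3
2│♙ ♙ ♙ ♙ · ♙ ♙ ♙│2
1│♖ · ♗ · · ♖ ♔ ·│1
  ─────────────────
  a b c d e f g h

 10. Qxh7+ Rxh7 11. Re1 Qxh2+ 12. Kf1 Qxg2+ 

  a b c d e f g h
  ─────────────────
8│♜ · ♝ · · ♝ ♚ ·│8
7│♟ ♟ · ♟ ♟ · ♟ ♜│7
6│· · · · · · · ·│6
5│· · ♞ ♟ · · ♘ ·│5
4│· · · · ♙ · · ·│4
3│· · · · · · · ·│3
2│♙ ♙ ♙ ♙ · ♙ ♛ ·│2
1│♖ · ♗ · ♖ ♔ · ·│1
  ─────────────────
  a b c d e f g h

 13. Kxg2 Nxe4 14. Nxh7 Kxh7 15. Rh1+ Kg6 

  a b c d e f g h
  ─────────────────
8│♜ · ♝ · · ♝ · ·│8
7│♟ ♟ · ♟ ♟ · ♟ ·│7
6│· · · · · · ♚ ·│6
5│· · · ♟ · · · ·│5
4│· · · · ♞ · · ·│4
3│· · · · · · · ·│3
2│♙ ♙ ♙ ♙ · ♙ ♔ ·│2
1│♖ · ♗ · · · · ♖│1
  ─────────────────
  a b c d e f g h



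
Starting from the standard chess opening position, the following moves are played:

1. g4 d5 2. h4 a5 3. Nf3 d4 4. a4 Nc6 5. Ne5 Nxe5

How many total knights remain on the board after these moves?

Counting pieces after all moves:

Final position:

  a b c d e f g h
  ─────────────────
8│♜ · ♝ ♛ ♚ ♝ ♞ ♜│8
7│· ♟ ♟ · ♟ ♟ ♟ ♟│7
6│· · · · · · · ·│6
5│♟ · · · ♞ · · ·│5
4│♙ · · ♟ · · ♙ ♙│4
3│· · · · · · · ·│3
2│· ♙ ♙ ♙ ♙ ♙ · ·│2
1│♖ ♘ ♗ ♕ ♔ ♗ · ♖│1
  ─────────────────
  a b c d e f g h


3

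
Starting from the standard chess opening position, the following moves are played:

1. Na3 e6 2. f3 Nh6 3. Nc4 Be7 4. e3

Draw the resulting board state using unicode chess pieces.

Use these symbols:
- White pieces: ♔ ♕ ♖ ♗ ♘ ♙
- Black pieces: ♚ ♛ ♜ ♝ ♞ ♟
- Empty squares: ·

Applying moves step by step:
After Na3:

♜ ♞ ♝ ♛ ♚ ♝ ♞ ♜
♟ ♟ ♟ ♟ ♟ ♟ ♟ ♟
· · · · · · · ·
· · · · · · · ·
· · · · · · · ·
♘ · · · · · · ·
♙ ♙ ♙ ♙ ♙ ♙ ♙ ♙
♖ · ♗ ♕ ♔ ♗ ♘ ♖


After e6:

♜ ♞ ♝ ♛ ♚ ♝ ♞ ♜
♟ ♟ ♟ ♟ · ♟ ♟ ♟
· · · · ♟ · · ·
· · · · · · · ·
· · · · · · · ·
♘ · · · · · · ·
♙ ♙ ♙ ♙ ♙ ♙ ♙ ♙
♖ · ♗ ♕ ♔ ♗ ♘ ♖


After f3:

♜ ♞ ♝ ♛ ♚ ♝ ♞ ♜
♟ ♟ ♟ ♟ · ♟ ♟ ♟
· · · · ♟ · · ·
· · · · · · · ·
· · · · · · · ·
♘ · · · · ♙ · ·
♙ ♙ ♙ ♙ ♙ · ♙ ♙
♖ · ♗ ♕ ♔ ♗ ♘ ♖


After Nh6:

♜ ♞ ♝ ♛ ♚ ♝ · ♜
♟ ♟ ♟ ♟ · ♟ ♟ ♟
· · · · ♟ · · ♞
· · · · · · · ·
· · · · · · · ·
♘ · · · · ♙ · ·
♙ ♙ ♙ ♙ ♙ · ♙ ♙
♖ · ♗ ♕ ♔ ♗ ♘ ♖


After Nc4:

♜ ♞ ♝ ♛ ♚ ♝ · ♜
♟ ♟ ♟ ♟ · ♟ ♟ ♟
· · · · ♟ · · ♞
· · · · · · · ·
· · ♘ · · · · ·
· · · · · ♙ · ·
♙ ♙ ♙ ♙ ♙ · ♙ ♙
♖ · ♗ ♕ ♔ ♗ ♘ ♖


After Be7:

♜ ♞ ♝ ♛ ♚ · · ♜
♟ ♟ ♟ ♟ ♝ ♟ ♟ ♟
· · · · ♟ · · ♞
· · · · · · · ·
· · ♘ · · · · ·
· · · · · ♙ · ·
♙ ♙ ♙ ♙ ♙ · ♙ ♙
♖ · ♗ ♕ ♔ ♗ ♘ ♖


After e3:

♜ ♞ ♝ ♛ ♚ · · ♜
♟ ♟ ♟ ♟ ♝ ♟ ♟ ♟
· · · · ♟ · · ♞
· · · · · · · ·
· · ♘ · · · · ·
· · · · ♙ ♙ · ·
♙ ♙ ♙ ♙ · · ♙ ♙
♖ · ♗ ♕ ♔ ♗ ♘ ♖



  a b c d e f g h
  ─────────────────
8│♜ ♞ ♝ ♛ ♚ · · ♜│8
7│♟ ♟ ♟ ♟ ♝ ♟ ♟ ♟│7
6│· · · · ♟ · · ♞│6
5│· · · · · · · ·│5
4│· · ♘ · · · · ·│4
3│· · · · ♙ ♙ · ·│3
2│♙ ♙ ♙ ♙ · · ♙ ♙│2
1│♖ · ♗ ♕ ♔ ♗ ♘ ♖│1
  ─────────────────
  a b c d e f g h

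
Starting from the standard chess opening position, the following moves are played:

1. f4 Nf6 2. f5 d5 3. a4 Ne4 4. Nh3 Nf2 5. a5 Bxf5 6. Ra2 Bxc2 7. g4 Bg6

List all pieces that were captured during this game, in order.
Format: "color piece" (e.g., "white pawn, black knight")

Tracking captures:
  Bxf5: captured white pawn
  Bxc2: captured white pawn

white pawn, white pawn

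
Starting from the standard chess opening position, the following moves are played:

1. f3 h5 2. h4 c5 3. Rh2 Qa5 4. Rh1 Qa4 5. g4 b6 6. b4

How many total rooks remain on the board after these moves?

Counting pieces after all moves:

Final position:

  a b c d e f g h
  ─────────────────
8│♜ ♞ ♝ · ♚ ♝ ♞ ♜│8
7│♟ · · ♟ ♟ ♟ ♟ ·│7
6│· ♟ · · · · · ·│6
5│· · ♟ · · · · ♟│5
4│♛ ♙ · · · · ♙ ♙│4
3│· · · · · ♙ · ·│3
2│♙ · ♙ ♙ ♙ · · ·│2
1│♖ ♘ ♗ ♕ ♔ ♗ ♘ ♖│1
  ─────────────────
  a b c d e f g h


4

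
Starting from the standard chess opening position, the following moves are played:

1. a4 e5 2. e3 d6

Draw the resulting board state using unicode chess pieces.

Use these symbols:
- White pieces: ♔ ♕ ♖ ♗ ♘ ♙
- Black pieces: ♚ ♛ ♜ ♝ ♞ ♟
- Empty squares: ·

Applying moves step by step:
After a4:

♜ ♞ ♝ ♛ ♚ ♝ ♞ ♜
♟ ♟ ♟ ♟ ♟ ♟ ♟ ♟
· · · · · · · ·
· · · · · · · ·
♙ · · · · · · ·
· · · · · · · ·
· ♙ ♙ ♙ ♙ ♙ ♙ ♙
♖ ♘ ♗ ♕ ♔ ♗ ♘ ♖


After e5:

♜ ♞ ♝ ♛ ♚ ♝ ♞ ♜
♟ ♟ ♟ ♟ · ♟ ♟ ♟
· · · · · · · ·
· · · · ♟ · · ·
♙ · · · · · · ·
· · · · · · · ·
· ♙ ♙ ♙ ♙ ♙ ♙ ♙
♖ ♘ ♗ ♕ ♔ ♗ ♘ ♖


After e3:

♜ ♞ ♝ ♛ ♚ ♝ ♞ ♜
♟ ♟ ♟ ♟ · ♟ ♟ ♟
· · · · · · · ·
· · · · ♟ · · ·
♙ · · · · · · ·
· · · · ♙ · · ·
· ♙ ♙ ♙ · ♙ ♙ ♙
♖ ♘ ♗ ♕ ♔ ♗ ♘ ♖


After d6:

♜ ♞ ♝ ♛ ♚ ♝ ♞ ♜
♟ ♟ ♟ · · ♟ ♟ ♟
· · · ♟ · · · ·
· · · · ♟ · · ·
♙ · · · · · · ·
· · · · ♙ · · ·
· ♙ ♙ ♙ · ♙ ♙ ♙
♖ ♘ ♗ ♕ ♔ ♗ ♘ ♖



  a b c d e f g h
  ─────────────────
8│♜ ♞ ♝ ♛ ♚ ♝ ♞ ♜│8
7│♟ ♟ ♟ · · ♟ ♟ ♟│7
6│· · · ♟ · · · ·│6
5│· · · · ♟ · · ·│5
4│♙ · · · · · · ·│4
3│· · · · ♙ · · ·│3
2│· ♙ ♙ ♙ · ♙ ♙ ♙│2
1│♖ ♘ ♗ ♕ ♔ ♗ ♘ ♖│1
  ─────────────────
  a b c d e f g h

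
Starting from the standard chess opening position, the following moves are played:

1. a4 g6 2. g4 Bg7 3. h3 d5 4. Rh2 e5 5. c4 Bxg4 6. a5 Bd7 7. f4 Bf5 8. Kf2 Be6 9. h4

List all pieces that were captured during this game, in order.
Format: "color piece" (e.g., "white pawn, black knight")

Tracking captures:
  Bxg4: captured white pawn

white pawn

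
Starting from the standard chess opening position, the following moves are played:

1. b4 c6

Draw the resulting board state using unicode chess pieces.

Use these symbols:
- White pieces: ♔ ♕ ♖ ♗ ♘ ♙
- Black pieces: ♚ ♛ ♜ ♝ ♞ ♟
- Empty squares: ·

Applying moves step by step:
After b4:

♜ ♞ ♝ ♛ ♚ ♝ ♞ ♜
♟ ♟ ♟ ♟ ♟ ♟ ♟ ♟
· · · · · · · ·
· · · · · · · ·
· ♙ · · · · · ·
· · · · · · · ·
♙ · ♙ ♙ ♙ ♙ ♙ ♙
♖ ♘ ♗ ♕ ♔ ♗ ♘ ♖


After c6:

♜ ♞ ♝ ♛ ♚ ♝ ♞ ♜
♟ ♟ · ♟ ♟ ♟ ♟ ♟
· · ♟ · · · · ·
· · · · · · · ·
· ♙ · · · · · ·
· · · · · · · ·
♙ · ♙ ♙ ♙ ♙ ♙ ♙
♖ ♘ ♗ ♕ ♔ ♗ ♘ ♖



  a b c d e f g h
  ─────────────────
8│♜ ♞ ♝ ♛ ♚ ♝ ♞ ♜│8
7│♟ ♟ · ♟ ♟ ♟ ♟ ♟│7
6│· · ♟ · · · · ·│6
5│· · · · · · · ·│5
4│· ♙ · · · · · ·│4
3│· · · · · · · ·│3
2│♙ · ♙ ♙ ♙ ♙ ♙ ♙│2
1│♖ ♘ ♗ ♕ ♔ ♗ ♘ ♖│1
  ─────────────────
  a b c d e f g h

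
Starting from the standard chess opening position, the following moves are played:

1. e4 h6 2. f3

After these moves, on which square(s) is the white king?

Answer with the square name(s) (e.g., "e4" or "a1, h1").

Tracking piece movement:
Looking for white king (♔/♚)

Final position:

  a b c d e f g h
  ─────────────────
8│♜ ♞ ♝ ♛ ♚ ♝ ♞ ♜│8
7│♟ ♟ ♟ ♟ ♟ ♟ ♟ ·│7
6│· · · · · · · ♟│6
5│· · · · · · · ·│5
4│· · · · ♙ · · ·│4
3│· · · · · ♙ · ·│3
2│♙ ♙ ♙ ♙ · · ♙ ♙│2
1│♖ ♘ ♗ ♕ ♔ ♗ ♘ ♖│1
  ─────────────────
  a b c d e f g h


e1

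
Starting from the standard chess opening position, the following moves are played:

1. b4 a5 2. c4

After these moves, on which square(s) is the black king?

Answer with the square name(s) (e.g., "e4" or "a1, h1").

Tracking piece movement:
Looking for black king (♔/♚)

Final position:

  a b c d e f g h
  ─────────────────
8│♜ ♞ ♝ ♛ ♚ ♝ ♞ ♜│8
7│· ♟ ♟ ♟ ♟ ♟ ♟ ♟│7
6│· · · · · · · ·│6
5│♟ · · · · · · ·│5
4│· ♙ ♙ · · · · ·│4
3│· · · · · · · ·│3
2│♙ · · ♙ ♙ ♙ ♙ ♙│2
1│♖ ♘ ♗ ♕ ♔ ♗ ♘ ♖│1
  ─────────────────
  a b c d e f g h


e8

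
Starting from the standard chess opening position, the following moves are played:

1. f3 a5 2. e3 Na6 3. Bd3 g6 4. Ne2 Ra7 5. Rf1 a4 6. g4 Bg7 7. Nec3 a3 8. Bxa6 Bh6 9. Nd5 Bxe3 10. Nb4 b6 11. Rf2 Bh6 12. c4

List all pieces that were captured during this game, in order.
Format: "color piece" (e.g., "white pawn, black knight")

Tracking captures:
  Bxa6: captured black knight
  Bxe3: captured white pawn

black knight, white pawn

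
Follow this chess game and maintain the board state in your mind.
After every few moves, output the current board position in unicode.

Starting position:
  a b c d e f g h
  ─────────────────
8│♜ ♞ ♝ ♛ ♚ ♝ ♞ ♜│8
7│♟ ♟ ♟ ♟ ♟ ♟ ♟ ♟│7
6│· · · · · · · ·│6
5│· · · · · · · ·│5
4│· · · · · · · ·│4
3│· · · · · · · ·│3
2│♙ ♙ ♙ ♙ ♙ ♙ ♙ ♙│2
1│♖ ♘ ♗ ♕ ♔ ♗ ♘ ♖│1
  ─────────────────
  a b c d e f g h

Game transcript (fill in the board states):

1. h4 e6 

  a b c d e f g h
  ─────────────────
8│♜ ♞ ♝ ♛ ♚ ♝ ♞ ♜│8
7│♟ ♟ ♟ ♟ · ♟ ♟ ♟│7
6│· · · · ♟ · · ·│6
5│· · · · · · · ·│5
4│· · · · · · · ♙│4
3│· · · · · · · ·│3
2│♙ ♙ ♙ ♙ ♙ ♙ ♙ ·│2
1│♖ ♘ ♗ ♕ ♔ ♗ ♘ ♖│1
  ─────────────────
  a b c d e f g h

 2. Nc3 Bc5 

  a b c d e f g h
  ─────────────────
8│♜ ♞ ♝ ♛ ♚ · ♞ ♜│8
7│♟ ♟ ♟ ♟ · ♟ ♟ ♟│7
6│· · · · ♟ · · ·│6
5│· · ♝ · · · · ·│5
4│· · · · · · · ♙│4
3│· · ♘ · · · · ·│3
2│♙ ♙ ♙ ♙ ♙ ♙ ♙ ·│2
1│♖ · ♗ ♕ ♔ ♗ ♘ ♖│1
  ─────────────────
  a b c d e f g h

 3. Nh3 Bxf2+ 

  a b c d e f g h
  ─────────────────
8│♜ ♞ ♝ ♛ ♚ · ♞ ♜│8
7│♟ ♟ ♟ ♟ · ♟ ♟ ♟│7
6│· · · · ♟ · · ·│6
5│· · · · · · · ·│5
4│· · · · · · · ♙│4
3│· · ♘ · · · · ♘│3
2│♙ ♙ ♙ ♙ ♙ ♝ ♙ ·│2
1│♖ · ♗ ♕ ♔ ♗ · ♖│1
  ─────────────────
  a b c d e f g h



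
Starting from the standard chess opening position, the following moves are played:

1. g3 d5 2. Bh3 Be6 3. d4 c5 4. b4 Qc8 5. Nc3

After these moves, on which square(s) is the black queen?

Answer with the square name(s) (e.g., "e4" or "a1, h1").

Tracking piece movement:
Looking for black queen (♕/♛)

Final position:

  a b c d e f g h
  ─────────────────
8│♜ ♞ ♛ · ♚ ♝ ♞ ♜│8
7│♟ ♟ · · ♟ ♟ ♟ ♟│7
6│· · · · ♝ · · ·│6
5│· · ♟ ♟ · · · ·│5
4│· ♙ · ♙ · · · ·│4
3│· · ♘ · · · ♙ ♗│3
2│♙ · ♙ · ♙ ♙ · ♙│2
1│♖ · ♗ ♕ ♔ · ♘ ♖│1
  ─────────────────
  a b c d e f g h


c8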